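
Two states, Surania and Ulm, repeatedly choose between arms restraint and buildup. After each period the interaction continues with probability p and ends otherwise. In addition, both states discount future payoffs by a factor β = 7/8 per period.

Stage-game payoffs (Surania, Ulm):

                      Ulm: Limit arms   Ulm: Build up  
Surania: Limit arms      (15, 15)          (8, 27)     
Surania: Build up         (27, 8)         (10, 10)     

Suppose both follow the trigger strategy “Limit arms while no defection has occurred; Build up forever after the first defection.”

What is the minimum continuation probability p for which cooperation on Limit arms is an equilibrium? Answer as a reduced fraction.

Expected continuation weight on next period's payoff is β·p = 7/8·p, which plays the role of the discount factor.
Cooperation requires 7/8·p ≥ (27−15)/(27−10) = 12/17, hence p ≥ 96/119.

96/119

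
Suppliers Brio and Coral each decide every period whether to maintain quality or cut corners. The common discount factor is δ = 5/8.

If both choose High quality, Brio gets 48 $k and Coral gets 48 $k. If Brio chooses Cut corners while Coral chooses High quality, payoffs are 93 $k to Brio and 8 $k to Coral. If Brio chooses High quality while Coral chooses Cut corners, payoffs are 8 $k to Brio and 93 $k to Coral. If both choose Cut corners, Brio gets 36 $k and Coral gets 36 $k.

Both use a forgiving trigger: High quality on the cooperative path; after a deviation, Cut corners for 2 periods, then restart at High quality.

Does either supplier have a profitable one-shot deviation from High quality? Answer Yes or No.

A one-shot deviation gives 93 now, then 36 for 2 periods, then back to 48.
Gain from deviating: (93−48) today; loss: (48−36) in each of the next 2 periods.
No-deviation condition: (48−36)(δ+…+δ^2) ≥ 93−48, i.e. δ+…+δ^2 ≥ 15/4.
At δ = 5/8: δ+…+δ^2 = 1.0156 < 3.7500.
So cooperation is not sustainable.

Yes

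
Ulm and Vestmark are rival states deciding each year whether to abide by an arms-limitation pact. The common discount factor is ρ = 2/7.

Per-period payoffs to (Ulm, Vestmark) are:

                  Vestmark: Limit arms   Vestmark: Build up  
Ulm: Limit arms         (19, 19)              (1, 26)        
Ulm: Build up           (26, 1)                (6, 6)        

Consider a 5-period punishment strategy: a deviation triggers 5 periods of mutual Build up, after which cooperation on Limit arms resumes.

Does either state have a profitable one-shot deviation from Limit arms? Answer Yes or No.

A one-shot deviation gives 26 now, then 6 for 5 periods, then back to 19.
Gain from deviating: (26−19) today; loss: (19−6) in each of the next 5 periods.
No-deviation condition: (19−6)(ρ+…+ρ^5) ≥ 26−19, i.e. ρ+…+ρ^5 ≥ 7/13.
At ρ = 2/7: ρ+…+ρ^5 = 0.3992 < 0.5385.
So cooperation is not sustainable.

Yes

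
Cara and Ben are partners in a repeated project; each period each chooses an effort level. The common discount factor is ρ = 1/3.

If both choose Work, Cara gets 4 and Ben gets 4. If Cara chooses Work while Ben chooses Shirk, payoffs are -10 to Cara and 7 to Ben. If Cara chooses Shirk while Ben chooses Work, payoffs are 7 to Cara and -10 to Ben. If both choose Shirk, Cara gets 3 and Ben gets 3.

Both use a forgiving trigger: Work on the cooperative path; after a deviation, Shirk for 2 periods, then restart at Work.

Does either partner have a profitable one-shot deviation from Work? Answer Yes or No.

Yes

Comparing payoff streams over the 3 periods until play realigns: cooperate → 4(1+ρ+…+ρ^2); deviate → 7 + 3(ρ+…+ρ^2).
Cooperation is sustained iff (4−3)(ρ+…+ρ^2) ≥ 7−4.
ρ+…+ρ^2 = 1/3·(1−(1/3)^2)/(1−1/3) = 0.4444, and (7−4)/(4−3) = 3.0000.
0.4444 < 3.0000, so cooperation is not sustainable.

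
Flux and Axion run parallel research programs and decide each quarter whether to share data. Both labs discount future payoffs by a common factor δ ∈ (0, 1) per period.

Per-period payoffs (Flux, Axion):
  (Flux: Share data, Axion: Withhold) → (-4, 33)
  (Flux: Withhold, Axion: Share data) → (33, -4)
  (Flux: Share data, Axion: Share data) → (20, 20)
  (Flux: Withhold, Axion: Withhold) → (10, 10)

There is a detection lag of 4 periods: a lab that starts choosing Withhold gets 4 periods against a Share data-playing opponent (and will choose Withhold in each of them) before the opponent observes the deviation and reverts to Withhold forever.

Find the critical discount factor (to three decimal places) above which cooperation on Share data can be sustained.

A deviator earns 33 for 4 periods, then 10 forever; cooperating earns 20 forever. Multiplying the IC by (1−δ):
20 ≥ 33(1−δ^4) + 10δ^4, so 23·δ^4 ≥ 13 and δ^4 ≥ 13/23.
δ ≥ (13/23)^(1/4) ≈ 0.867.

0.867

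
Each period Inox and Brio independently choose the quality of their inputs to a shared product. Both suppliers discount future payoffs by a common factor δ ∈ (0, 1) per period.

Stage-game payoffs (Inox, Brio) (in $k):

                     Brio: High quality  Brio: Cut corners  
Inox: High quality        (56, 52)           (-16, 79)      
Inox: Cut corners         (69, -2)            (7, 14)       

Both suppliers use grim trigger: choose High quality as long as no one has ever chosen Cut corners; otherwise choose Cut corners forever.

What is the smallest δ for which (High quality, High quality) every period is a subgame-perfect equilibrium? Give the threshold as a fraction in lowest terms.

For Inox: deviation gain 69−56 = 13, per-period punishment loss 56−7 = 49. IC gives δ ≥ 13/62.
For Brio: gain 27, loss 38 per period, so δ ≥ 27/65.
The tighter constraint is Brio's, so cooperation needs δ ≥ 27/65.

27/65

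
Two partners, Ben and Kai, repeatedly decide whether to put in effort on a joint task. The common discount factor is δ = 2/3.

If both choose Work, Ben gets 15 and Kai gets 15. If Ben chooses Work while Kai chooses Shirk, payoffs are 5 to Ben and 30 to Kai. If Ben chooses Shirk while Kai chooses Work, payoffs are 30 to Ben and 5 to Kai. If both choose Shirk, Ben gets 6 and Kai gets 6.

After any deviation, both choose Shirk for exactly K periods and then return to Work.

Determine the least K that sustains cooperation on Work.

Need Σ_{k=1}^{K} δ^k ≥ (30−15)/(15−6) = 1.6667 at δ = 2/3.
At K = 4 the sum is 1.6049 < 1.6667; at K = 5 it is 1.7366 ≥ 1.6667.
So the minimum punishment length is K = 5.

5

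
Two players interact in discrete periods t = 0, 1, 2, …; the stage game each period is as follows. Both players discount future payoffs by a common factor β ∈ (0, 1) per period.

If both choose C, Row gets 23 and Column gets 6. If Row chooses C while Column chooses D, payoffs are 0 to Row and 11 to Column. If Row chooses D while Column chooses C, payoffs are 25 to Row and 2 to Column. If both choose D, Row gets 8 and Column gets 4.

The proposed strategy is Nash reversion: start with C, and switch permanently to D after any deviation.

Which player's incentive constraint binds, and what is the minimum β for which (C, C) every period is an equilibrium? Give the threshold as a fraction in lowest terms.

For Row: deviation gain 25−23 = 2, per-period punishment loss 23−8 = 15. IC gives β ≥ 2/17.
For Column: gain 5, loss 2 per period, so β ≥ 5/7.
The tighter constraint is Column's, so cooperation needs β ≥ 5/7.

Column; β ≥ 5/7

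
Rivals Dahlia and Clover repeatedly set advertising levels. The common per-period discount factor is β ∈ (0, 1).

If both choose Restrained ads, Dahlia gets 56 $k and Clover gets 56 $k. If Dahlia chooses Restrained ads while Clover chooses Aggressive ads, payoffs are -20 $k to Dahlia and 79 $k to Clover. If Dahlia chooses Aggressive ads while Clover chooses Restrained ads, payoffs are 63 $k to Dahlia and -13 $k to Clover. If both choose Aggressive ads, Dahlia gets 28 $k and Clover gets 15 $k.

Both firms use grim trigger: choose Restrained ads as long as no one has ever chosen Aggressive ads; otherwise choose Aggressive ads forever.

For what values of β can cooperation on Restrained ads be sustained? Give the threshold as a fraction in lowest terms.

For Dahlia: deviation gain 63−56 = 7, per-period punishment loss 56−28 = 28. IC gives β ≥ 7/35 = 1/5.
For Clover: gain 23, loss 41 per period, so β ≥ 23/64.
The tighter constraint is Clover's, so cooperation needs β ≥ 23/64.

23/64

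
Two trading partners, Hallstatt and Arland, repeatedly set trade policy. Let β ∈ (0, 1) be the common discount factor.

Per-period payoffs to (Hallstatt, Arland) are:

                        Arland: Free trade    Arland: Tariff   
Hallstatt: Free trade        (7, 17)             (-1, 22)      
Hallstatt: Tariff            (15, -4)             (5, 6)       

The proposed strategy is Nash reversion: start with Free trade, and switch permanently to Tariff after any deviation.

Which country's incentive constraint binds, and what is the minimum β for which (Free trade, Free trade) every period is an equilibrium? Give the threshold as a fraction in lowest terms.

Hallstatt; β ≥ 4/5

Hallstatt: cooperation gives 7 each period; deviation gives 15 once then 5 forever.
  7/(1−β) ≥ 15 + 5β/(1−β) ⇒ β ≥ 8/10 = 4/5.
Arland: cooperation gives 17 each period; deviation gives 22 once then 6 forever.
  β ≥ 5/16.
Both must hold, so the binding constraint is Hallstatt's: β ≥ 4/5.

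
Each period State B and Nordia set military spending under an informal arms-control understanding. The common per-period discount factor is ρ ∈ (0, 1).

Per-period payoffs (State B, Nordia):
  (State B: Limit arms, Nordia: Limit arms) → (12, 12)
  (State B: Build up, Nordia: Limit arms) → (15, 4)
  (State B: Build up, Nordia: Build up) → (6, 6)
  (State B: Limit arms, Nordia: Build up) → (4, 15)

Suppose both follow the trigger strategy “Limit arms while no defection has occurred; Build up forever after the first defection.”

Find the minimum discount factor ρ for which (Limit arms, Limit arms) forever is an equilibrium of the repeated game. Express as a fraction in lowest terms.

Under grim trigger the critical discount factor is (T−C)/(T−P) with T = 15, C = 12, P = 6.
ρ* = (15−12)/(15−6) = 3/9 = 1/3.

1/3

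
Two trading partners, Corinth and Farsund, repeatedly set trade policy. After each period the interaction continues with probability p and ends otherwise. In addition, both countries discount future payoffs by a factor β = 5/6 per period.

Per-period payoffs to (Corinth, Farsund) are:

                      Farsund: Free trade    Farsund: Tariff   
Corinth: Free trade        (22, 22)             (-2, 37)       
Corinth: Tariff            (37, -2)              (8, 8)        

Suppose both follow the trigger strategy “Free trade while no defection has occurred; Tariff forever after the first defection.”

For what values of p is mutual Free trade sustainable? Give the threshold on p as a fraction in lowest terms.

With continuation probability p and discount β, the effective per-period discount factor is βp.
Grim-trigger IC: βp ≥ (37−22)/(37−8) = 15/29.
So p ≥ (15/29)/(5/6) = 18/29.

18/29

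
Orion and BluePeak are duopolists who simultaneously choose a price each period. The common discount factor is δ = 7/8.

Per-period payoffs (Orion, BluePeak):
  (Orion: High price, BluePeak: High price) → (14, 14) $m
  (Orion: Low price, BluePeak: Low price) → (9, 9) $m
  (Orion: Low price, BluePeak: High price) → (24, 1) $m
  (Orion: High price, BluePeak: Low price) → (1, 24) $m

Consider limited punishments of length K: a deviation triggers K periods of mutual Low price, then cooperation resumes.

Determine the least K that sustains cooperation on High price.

Need Σ_{k=1}^{K} δ^k ≥ (24−14)/(14−9) = 2.0000 at δ = 7/8.
At K = 2 the sum is 1.6406 < 2.0000; at K = 3 it is 2.3105 ≥ 2.0000.
So the minimum punishment length is K = 3.

3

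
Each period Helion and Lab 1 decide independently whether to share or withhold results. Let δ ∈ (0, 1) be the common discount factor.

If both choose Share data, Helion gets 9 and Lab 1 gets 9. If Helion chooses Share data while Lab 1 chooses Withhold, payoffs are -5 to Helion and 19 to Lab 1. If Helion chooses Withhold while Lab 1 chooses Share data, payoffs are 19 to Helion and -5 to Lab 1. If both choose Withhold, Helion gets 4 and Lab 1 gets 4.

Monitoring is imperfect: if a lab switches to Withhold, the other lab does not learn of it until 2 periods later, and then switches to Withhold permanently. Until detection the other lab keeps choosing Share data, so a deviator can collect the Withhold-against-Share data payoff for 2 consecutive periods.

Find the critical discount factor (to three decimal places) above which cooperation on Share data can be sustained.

A deviator earns 19 for 2 periods, then 4 forever; cooperating earns 9 forever. Multiplying the IC by (1−δ):
9 ≥ 19(1−δ^2) + 4δ^2, so 15·δ^2 ≥ 10 and δ^2 ≥ 2/3.
δ ≥ (2/3)^(1/2) ≈ 0.816.

0.816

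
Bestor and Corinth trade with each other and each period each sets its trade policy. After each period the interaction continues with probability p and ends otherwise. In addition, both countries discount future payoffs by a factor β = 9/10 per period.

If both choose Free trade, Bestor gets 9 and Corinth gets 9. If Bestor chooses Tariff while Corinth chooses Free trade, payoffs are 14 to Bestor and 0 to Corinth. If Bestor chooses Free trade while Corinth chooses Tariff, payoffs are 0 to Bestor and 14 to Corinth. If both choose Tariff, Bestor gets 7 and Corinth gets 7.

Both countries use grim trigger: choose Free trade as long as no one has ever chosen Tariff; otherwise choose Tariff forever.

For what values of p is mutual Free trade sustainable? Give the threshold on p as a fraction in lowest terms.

Expected continuation weight on next period's payoff is β·p = 9/10·p, which plays the role of the discount factor.
Cooperation requires 9/10·p ≥ (14−9)/(14−7) = 5/7, hence p ≥ 50/63.

50/63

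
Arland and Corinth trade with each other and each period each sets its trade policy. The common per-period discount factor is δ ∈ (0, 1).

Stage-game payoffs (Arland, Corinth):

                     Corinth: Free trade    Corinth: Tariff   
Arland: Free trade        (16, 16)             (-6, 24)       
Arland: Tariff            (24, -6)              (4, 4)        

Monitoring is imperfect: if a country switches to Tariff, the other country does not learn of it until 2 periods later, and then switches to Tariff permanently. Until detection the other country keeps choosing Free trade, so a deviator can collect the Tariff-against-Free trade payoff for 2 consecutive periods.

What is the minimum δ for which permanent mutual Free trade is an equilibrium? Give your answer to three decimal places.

Deviating for the 2 undetected periods gains 24−16 = 8 per period over cooperation, then loses 16−4 = 12 per period forever once punishment starts.
Gain: 8(1 + δ + … + δ^1); loss: 12·δ^2/(1−δ).
No profitable deviation ⇔ 8(1−δ^2) ≤ 12·δ^2, i.e. δ^2 ≥ 8/(8+12) = 2/5.
Hence δ ≥ (2/5)^(1/2) ≈ 0.632.

0.632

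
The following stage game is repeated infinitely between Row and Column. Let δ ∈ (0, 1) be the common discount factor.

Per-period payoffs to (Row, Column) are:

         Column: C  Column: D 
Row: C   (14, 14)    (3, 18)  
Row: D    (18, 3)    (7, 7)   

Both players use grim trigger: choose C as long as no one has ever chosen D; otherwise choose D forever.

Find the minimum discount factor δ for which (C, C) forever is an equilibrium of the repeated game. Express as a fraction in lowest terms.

Under grim trigger the critical discount factor is (T−C)/(T−P) with T = 18, C = 14, P = 7.
δ* = (18−14)/(18−7) = 4/11.

4/11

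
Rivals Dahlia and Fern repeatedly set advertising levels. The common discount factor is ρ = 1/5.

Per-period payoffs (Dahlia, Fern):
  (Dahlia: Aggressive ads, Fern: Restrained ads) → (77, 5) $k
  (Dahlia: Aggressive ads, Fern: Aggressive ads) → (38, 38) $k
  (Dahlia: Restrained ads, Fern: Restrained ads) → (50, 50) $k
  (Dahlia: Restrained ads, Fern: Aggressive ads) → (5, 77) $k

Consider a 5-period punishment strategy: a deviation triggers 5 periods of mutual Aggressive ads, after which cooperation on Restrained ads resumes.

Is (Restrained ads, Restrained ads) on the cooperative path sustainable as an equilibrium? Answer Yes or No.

No

IC: ρ+…+ρ^5 ≥ (77−50)/(50−38) = 9/4.
At ρ = 1/5: partial sum = 0.2499 < 2.2500. Cooperation not sustainable.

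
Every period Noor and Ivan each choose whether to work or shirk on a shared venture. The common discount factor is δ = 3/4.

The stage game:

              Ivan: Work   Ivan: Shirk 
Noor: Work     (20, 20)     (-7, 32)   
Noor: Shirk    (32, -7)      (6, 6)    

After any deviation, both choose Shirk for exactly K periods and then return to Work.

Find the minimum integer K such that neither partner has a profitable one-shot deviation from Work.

2

No profitable deviation requires (20−6)(δ+…+δ^K) ≥ 32−20, i.e. δ+…+δ^K ≥ 6/7 ≈ 0.8571.
With δ = 3/4, the partial sums are K=1: 0.7500, K=2: 1.3125.
K = 2 is the first length at which the sum reaches 0.8571.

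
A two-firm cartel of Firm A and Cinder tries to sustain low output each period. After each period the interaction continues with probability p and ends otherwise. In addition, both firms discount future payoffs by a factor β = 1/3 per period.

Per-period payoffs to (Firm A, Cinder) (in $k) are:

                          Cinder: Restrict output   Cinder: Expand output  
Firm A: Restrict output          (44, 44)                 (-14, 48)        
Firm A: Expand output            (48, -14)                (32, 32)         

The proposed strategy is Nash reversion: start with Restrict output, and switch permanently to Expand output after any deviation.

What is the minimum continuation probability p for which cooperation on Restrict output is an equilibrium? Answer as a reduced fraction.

3/4

With continuation probability p and discount β, the effective per-period discount factor is βp.
Grim-trigger IC: βp ≥ (48−44)/(48−32) = 1/4.
So p ≥ (1/4)/(1/3) = 3/4.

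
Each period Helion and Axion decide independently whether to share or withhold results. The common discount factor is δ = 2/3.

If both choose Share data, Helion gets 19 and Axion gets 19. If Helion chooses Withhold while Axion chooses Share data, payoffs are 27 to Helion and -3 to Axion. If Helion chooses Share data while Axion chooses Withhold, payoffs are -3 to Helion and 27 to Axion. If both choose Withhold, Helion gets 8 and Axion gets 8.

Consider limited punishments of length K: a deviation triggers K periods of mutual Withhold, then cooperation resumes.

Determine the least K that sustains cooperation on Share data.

IC: δ(1−δ^K)/(1−δ) ≥ (27−19)/(19−8) = 8/11.
With δ = 2/3: need 1 − δ^K ≥ 8/11·(1−2/3)/(2/3), i.e. δ^K ≤ 0.6364.
Since (2/3)^1 = 0.6667 and (2/3)^2 = 0.4444, the smallest such K is 2.

2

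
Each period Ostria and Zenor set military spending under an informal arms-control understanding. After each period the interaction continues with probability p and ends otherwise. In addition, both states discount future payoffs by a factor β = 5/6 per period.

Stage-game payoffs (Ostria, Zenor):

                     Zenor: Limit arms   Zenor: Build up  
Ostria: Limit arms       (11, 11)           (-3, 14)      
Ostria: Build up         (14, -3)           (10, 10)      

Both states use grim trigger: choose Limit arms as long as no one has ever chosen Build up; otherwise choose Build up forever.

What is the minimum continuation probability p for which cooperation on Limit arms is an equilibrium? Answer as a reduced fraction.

With continuation probability p and discount β, the effective per-period discount factor is βp.
Grim-trigger IC: βp ≥ (14−11)/(14−10) = 3/4.
So p ≥ (3/4)/(5/6) = 9/10.

9/10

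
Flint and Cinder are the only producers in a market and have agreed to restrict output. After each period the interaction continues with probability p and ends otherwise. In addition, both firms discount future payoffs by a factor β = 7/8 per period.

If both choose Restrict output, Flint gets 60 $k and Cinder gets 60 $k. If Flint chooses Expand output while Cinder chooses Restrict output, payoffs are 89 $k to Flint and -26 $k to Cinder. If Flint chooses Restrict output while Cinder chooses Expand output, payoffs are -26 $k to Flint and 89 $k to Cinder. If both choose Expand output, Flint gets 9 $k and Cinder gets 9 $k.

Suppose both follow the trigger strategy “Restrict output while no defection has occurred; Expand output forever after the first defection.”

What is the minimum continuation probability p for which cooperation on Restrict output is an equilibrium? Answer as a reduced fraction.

With continuation probability p and discount β, the effective per-period discount factor is βp.
Grim-trigger IC: βp ≥ (89−60)/(89−9) = 29/80.
So p ≥ (29/80)/(7/8) = 29/70.

29/70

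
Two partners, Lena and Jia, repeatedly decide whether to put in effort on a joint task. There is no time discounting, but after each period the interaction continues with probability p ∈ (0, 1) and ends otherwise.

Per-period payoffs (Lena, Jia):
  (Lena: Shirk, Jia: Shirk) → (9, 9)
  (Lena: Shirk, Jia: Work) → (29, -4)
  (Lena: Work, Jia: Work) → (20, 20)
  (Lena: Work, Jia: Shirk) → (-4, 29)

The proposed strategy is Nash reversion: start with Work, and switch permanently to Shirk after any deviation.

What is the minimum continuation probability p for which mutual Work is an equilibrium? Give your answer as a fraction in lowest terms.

Expected cooperation value is 20 + p·20 + p²·20 + … = 20/(1−p); deviation gives 29 + p·9/(1−p).
20 ≥ 29(1−p) + 9p ⇒ 20p ≥ 9 ⇒ p ≥ 9/20.

9/20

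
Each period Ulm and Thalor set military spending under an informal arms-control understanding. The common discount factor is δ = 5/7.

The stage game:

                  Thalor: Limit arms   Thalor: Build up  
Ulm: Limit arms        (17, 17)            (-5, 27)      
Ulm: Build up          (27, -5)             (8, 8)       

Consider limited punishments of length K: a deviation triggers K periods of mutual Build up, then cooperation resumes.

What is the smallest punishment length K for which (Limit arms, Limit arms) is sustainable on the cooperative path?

IC: δ(1−δ^K)/(1−δ) ≥ (27−17)/(17−8) = 10/9.
With δ = 5/7: need 1 − δ^K ≥ 10/9·(1−5/7)/(5/7), i.e. δ^K ≤ 0.5556.
Since (5/7)^1 = 0.7143 and (5/7)^2 = 0.5102, the smallest such K is 2.

2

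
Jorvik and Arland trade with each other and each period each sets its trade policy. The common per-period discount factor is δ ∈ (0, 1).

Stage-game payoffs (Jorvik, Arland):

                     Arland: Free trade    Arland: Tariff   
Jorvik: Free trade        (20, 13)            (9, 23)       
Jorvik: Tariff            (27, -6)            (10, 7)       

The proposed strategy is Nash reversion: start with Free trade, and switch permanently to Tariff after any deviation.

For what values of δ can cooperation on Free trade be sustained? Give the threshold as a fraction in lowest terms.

5/8

For Jorvik: deviation gain 27−20 = 7, per-period punishment loss 20−10 = 10. IC gives δ ≥ 7/17.
For Arland: gain 10, loss 6 per period, so δ ≥ 10/16 = 5/8.
The tighter constraint is Arland's, so cooperation needs δ ≥ 5/8.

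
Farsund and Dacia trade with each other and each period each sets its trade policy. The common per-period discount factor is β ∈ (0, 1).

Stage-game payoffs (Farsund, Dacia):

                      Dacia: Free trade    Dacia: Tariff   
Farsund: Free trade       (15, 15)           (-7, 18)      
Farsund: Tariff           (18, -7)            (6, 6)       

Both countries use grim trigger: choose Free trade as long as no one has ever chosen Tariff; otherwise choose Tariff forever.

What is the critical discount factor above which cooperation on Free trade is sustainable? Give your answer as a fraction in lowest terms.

Cooperation forever yields 15 each period: 15/(1−β).
Deviating yields 18 once, then 6 forever: 18 + 6β/(1−β).
No profitable deviation requires 15/(1−β) ≥ 18 + 6β/(1−β).
Multiplying by (1−β): 15 ≥ 18(1−β) + 6β = 18 − 12β.
So 12β ≥ 3, i.e. β ≥ 3/12 = 1/4.

1/4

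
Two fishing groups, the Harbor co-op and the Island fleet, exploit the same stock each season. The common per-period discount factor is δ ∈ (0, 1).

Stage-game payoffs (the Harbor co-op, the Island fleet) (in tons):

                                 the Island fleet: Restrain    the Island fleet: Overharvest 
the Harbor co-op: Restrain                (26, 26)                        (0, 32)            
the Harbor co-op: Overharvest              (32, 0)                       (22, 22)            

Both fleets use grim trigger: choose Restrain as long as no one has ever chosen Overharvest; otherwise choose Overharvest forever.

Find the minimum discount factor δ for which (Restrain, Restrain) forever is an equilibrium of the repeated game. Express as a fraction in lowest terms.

26/(1−δ) ≥ 32 + 22δ/(1−δ)
26 ≥ 32 − 10δ
δ ≥ 6/10 = 3/5.

3/5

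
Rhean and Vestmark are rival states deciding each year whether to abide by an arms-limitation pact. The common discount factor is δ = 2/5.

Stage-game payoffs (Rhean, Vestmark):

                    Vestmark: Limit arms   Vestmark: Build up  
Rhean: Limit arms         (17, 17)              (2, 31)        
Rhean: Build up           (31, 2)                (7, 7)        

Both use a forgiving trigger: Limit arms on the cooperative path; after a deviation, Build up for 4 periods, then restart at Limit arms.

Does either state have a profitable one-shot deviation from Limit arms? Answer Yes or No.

Yes

Comparing payoff streams over the 5 periods until play realigns: cooperate → 17(1+δ+…+δ^4); deviate → 31 + 7(δ+…+δ^4).
Cooperation is sustained iff (17−7)(δ+…+δ^4) ≥ 31−17.
δ+…+δ^4 = 2/5·(1−(2/5)^4)/(1−2/5) = 0.6496, and (31−17)/(17−7) = 1.4000.
0.6496 < 1.4000, so cooperation is not sustainable.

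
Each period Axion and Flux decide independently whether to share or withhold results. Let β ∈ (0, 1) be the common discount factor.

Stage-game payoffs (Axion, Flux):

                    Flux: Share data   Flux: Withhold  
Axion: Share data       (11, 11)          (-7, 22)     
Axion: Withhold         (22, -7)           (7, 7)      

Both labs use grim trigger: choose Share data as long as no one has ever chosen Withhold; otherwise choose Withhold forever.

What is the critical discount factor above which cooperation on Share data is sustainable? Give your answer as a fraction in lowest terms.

11/(1−β) ≥ 22 + 7β/(1−β)
11 ≥ 22 − 15β
β ≥ 11/15.

11/15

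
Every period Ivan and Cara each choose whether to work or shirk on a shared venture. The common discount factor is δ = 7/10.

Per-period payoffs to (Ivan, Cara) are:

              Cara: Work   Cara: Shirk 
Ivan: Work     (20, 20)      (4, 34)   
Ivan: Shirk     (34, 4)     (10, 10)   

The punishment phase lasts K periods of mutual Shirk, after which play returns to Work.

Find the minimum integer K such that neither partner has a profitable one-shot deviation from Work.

3

Need Σ_{k=1}^{K} δ^k ≥ (34−20)/(20−10) = 1.4000 at δ = 7/10.
At K = 2 the sum is 1.1900 < 1.4000; at K = 3 it is 1.5330 ≥ 1.4000.
So the minimum punishment length is K = 3.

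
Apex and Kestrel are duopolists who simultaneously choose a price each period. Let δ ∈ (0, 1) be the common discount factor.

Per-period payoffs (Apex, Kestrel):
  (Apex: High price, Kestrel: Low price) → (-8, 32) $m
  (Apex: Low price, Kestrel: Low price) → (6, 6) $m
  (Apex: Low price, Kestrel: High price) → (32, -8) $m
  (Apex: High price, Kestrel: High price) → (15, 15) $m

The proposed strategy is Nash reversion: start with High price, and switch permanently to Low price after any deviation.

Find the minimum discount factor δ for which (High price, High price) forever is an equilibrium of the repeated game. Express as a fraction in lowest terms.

15/(1−δ) ≥ 32 + 6δ/(1−δ)
15 ≥ 32 − 26δ
δ ≥ 17/26.

17/26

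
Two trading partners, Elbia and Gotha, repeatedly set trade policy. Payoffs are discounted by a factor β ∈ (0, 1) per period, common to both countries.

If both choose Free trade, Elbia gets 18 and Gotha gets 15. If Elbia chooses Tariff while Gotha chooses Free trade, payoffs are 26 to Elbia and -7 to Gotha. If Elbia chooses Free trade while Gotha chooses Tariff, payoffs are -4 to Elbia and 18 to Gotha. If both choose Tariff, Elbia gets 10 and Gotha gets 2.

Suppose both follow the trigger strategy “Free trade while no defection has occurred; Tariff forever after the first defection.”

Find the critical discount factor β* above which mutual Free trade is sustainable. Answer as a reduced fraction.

1/2

Elbia: cooperation gives 18 each period; deviation gives 26 once then 10 forever.
  18/(1−β) ≥ 26 + 10β/(1−β) ⇒ β ≥ 8/16 = 1/2.
Gotha: cooperation gives 15 each period; deviation gives 18 once then 2 forever.
  β ≥ 3/16.
Both must hold, so the binding constraint is Elbia's: β ≥ 1/2.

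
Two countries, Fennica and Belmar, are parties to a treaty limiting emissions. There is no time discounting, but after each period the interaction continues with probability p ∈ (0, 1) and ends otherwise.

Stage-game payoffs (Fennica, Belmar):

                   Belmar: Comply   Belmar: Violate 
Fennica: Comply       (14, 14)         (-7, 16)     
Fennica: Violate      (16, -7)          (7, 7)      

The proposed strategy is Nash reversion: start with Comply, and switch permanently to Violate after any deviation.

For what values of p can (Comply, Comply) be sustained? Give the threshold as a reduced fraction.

With no time discounting, the continuation probability p plays the role of the discount factor.
Grim-trigger IC: 14/(1−p) ≥ 16 + 7p/(1−p) ⇒ p ≥ (16−14)/(16−7) = 2/9.

2/9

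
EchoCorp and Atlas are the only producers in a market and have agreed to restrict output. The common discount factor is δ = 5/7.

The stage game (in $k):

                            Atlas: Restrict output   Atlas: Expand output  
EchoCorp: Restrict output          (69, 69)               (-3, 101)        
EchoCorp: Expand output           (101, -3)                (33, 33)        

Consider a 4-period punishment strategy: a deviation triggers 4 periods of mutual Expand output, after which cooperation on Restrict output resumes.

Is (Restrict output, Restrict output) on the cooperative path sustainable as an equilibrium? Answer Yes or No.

A one-shot deviation gives 101 now, then 33 for 4 periods, then back to 69.
Gain from deviating: (101−69) today; loss: (69−33) in each of the next 4 periods.
No-deviation condition: (69−33)(δ+…+δ^4) ≥ 101−69, i.e. δ+…+δ^4 ≥ 8/9.
At δ = 5/7: δ+…+δ^4 = 1.8492 ≥ 0.8889.
So cooperation is sustainable.

Yes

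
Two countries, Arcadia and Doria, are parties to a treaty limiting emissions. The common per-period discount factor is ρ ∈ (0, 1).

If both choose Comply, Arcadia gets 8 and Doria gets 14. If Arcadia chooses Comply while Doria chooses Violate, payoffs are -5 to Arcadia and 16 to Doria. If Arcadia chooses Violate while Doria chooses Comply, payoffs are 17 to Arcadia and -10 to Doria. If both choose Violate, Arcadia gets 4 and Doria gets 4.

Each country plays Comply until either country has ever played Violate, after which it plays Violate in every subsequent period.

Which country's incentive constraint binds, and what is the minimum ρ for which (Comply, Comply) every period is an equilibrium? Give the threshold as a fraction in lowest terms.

For Arcadia: deviation gain 17−8 = 9, per-period punishment loss 8−4 = 4. IC gives ρ ≥ 9/13.
For Doria: gain 2, loss 10 per period, so ρ ≥ 2/12 = 1/6.
The tighter constraint is Arcadia's, so cooperation needs ρ ≥ 9/13.

Arcadia; ρ ≥ 9/13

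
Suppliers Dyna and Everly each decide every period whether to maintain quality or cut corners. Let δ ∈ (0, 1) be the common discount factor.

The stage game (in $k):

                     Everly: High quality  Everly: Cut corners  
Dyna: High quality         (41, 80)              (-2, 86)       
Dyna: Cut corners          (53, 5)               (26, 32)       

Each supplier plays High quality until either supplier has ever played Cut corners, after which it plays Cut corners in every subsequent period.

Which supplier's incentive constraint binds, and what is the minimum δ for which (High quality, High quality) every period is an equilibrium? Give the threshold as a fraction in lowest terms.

Dyna: cooperation gives 41 each period; deviation gives 53 once then 26 forever.
  41/(1−δ) ≥ 53 + 26δ/(1−δ) ⇒ δ ≥ 12/27 = 4/9.
Everly: cooperation gives 80 each period; deviation gives 86 once then 32 forever.
  δ ≥ 6/54 = 1/9.
Both must hold, so the binding constraint is Dyna's: δ ≥ 4/9.

Dyna; δ ≥ 4/9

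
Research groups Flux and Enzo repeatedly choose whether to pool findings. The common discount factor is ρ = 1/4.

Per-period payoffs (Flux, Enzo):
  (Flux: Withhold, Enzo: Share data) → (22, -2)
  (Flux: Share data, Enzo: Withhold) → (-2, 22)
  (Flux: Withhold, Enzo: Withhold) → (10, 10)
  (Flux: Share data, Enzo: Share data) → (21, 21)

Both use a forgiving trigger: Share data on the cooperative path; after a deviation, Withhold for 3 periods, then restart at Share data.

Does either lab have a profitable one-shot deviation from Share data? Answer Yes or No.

A one-shot deviation gives 22 now, then 10 for 3 periods, then back to 21.
Gain from deviating: (22−21) today; loss: (21−10) in each of the next 3 periods.
No-deviation condition: (21−10)(ρ+…+ρ^3) ≥ 22−21, i.e. ρ+…+ρ^3 ≥ 1/11.
At ρ = 1/4: ρ+…+ρ^3 = 0.3281 ≥ 0.0909.
So cooperation is sustainable.

No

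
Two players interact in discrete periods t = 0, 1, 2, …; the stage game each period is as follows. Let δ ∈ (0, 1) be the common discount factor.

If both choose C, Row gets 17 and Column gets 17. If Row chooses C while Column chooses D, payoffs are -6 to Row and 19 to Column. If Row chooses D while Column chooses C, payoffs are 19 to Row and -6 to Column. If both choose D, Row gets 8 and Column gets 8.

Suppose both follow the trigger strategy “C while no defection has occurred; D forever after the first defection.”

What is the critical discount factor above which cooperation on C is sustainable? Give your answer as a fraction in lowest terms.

Cooperation forever yields 17 each period: 17/(1−δ).
Deviating yields 19 once, then 8 forever: 19 + 8δ/(1−δ).
No profitable deviation requires 17/(1−δ) ≥ 19 + 8δ/(1−δ).
Multiplying by (1−δ): 17 ≥ 19(1−δ) + 8δ = 19 − 11δ.
So 11δ ≥ 2, i.e. δ ≥ 2/11.

2/11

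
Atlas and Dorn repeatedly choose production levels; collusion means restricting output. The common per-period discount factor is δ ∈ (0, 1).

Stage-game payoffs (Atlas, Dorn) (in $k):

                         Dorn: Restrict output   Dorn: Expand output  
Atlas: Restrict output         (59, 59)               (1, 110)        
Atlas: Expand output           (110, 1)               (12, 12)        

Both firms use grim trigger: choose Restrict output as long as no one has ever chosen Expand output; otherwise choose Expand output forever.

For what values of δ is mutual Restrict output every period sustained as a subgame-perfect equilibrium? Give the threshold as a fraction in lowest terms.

51/98

Under grim trigger the critical discount factor is (T−C)/(T−P) with T = 110, C = 59, P = 12.
δ* = (110−59)/(110−12) = 51/98.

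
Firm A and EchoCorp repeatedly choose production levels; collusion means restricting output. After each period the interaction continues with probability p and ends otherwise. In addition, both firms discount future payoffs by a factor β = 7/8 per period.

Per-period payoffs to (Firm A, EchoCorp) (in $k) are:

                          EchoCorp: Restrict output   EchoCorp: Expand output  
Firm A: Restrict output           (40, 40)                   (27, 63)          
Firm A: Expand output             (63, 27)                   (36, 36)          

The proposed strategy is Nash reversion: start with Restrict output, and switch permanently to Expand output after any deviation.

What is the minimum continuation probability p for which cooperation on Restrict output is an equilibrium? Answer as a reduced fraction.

With continuation probability p and discount β, the effective per-period discount factor is βp.
Grim-trigger IC: βp ≥ (63−40)/(63−36) = 23/27.
So p ≥ (23/27)/(7/8) = 184/189.

184/189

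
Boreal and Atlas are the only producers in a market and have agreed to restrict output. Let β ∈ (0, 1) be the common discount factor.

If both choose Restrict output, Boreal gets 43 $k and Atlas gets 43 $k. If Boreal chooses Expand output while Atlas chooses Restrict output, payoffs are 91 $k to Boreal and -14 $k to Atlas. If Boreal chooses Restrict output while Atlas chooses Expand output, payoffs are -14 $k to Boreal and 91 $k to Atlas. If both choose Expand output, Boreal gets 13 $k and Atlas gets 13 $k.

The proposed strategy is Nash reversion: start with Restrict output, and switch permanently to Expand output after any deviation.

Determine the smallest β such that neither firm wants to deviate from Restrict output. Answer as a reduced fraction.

Cooperation forever yields 43 each period: 43/(1−β).
Deviating yields 91 once, then 13 forever: 91 + 13β/(1−β).
No profitable deviation requires 43/(1−β) ≥ 91 + 13β/(1−β).
Multiplying by (1−β): 43 ≥ 91(1−β) + 13β = 91 − 78β.
So 78β ≥ 48, i.e. β ≥ 48/78 = 8/13.

8/13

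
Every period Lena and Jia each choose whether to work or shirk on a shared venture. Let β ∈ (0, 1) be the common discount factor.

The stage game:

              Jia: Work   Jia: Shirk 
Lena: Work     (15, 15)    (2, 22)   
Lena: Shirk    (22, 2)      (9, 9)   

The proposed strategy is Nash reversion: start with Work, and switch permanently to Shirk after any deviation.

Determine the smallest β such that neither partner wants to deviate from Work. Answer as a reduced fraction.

One-period gain from deviating is 22 − 15 = 7. The loss is 15 − 9 = 6 in every subsequent period, with present value 6·β/(1−β).
Deviation is unprofitable when 6·β/(1−β) ≥ 7, i.e. β/(1−β) ≥ 7/6.
Equivalently β ≥ 7/(7+6) = 7/13.

7/13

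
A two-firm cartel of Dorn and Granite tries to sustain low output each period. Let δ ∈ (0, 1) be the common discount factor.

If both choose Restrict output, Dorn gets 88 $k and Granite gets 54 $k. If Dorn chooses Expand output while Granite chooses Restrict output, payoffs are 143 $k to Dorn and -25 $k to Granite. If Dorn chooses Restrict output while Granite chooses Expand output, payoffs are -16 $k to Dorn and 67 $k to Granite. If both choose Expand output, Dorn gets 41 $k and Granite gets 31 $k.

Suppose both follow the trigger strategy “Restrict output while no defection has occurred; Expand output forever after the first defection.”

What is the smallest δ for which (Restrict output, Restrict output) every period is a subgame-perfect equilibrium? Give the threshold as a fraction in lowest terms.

55/102

For Dorn: deviation gain 143−88 = 55, per-period punishment loss 88−41 = 47. IC gives δ ≥ 55/102.
For Granite: gain 13, loss 23 per period, so δ ≥ 13/36.
The tighter constraint is Dorn's, so cooperation needs δ ≥ 55/102.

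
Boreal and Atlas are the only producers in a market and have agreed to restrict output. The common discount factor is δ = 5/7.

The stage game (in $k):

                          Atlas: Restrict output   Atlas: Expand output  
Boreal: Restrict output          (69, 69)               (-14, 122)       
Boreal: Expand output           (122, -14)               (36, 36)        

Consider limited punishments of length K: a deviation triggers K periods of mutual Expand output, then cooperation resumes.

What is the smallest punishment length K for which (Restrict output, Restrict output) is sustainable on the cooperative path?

No profitable deviation requires (69−36)(δ+…+δ^K) ≥ 122−69, i.e. δ+…+δ^K ≥ 53/33 ≈ 1.6061.
With δ = 5/7, the partial sums are K=1: 0.7143, K=2: 1.2245, K=3: 1.5889, K=4: 1.8492.
K = 4 is the first length at which the sum reaches 1.6061.

4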